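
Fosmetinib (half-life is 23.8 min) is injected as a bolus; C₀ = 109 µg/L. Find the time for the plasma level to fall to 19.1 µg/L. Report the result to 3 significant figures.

59.8 minutes

k = ln 2 / 23.8 = 0.02912 min⁻¹
C(t) = C₀ e^(−kt)  ⇒  t = ln(C₀/C) / k
t = ln(109/19.1) / 0.02912 = 1.742 / 0.02912 ≈ 59.8 minutes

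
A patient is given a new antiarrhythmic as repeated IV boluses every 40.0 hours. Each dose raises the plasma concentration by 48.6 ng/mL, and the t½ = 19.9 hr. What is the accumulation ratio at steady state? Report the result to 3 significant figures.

k = ln 2 / 19.9 = 0.03483 hr⁻¹
Fraction remaining after one interval: e^(−kτ) = e^(−0.03483 × 40.0) = 0.2483
R = 1 / (1 − 0.2483) = 1 / 0.7517 ≈ 1.33

1.33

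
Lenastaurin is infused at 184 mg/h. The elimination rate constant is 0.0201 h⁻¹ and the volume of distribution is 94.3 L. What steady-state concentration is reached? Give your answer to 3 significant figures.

97.1 mg/L

CL = k · V = 0.0201 × 94.3 = 1.895 L/h
Css = rate / CL = 184 / 1.895 ≈ 97.1 mg/L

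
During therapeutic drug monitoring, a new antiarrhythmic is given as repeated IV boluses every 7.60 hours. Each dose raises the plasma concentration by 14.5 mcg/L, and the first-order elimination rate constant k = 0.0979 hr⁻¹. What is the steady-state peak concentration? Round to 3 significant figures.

Fraction remaining after one interval: e^(−kτ) = e^(−0.09790 × 7.60) = 0.4752
R = 1 / (1 − 0.4752) = 1.905
Css,max = 14.5 × 1.905 ≈ 27.6 mcg/L

27.6 mcg/L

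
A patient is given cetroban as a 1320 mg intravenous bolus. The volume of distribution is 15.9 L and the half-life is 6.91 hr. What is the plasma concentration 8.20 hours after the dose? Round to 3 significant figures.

36.5 mg/L

C₀ = dose / V = 1320 / 15.9 = 83.02 mg/L
k = ln 2 / 6.91 = 0.1003 hr⁻¹
C(t) = C₀ e^(−kt) = 83.02 × e^(−0.1003 × 8.20) = 83.02 × e^(−0.8225) = 83.02 × 0.4393 ≈ 36.5 mg/L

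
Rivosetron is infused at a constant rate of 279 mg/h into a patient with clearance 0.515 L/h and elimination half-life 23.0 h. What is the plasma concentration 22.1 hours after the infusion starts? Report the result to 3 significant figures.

Css = rate / CL = 279 / 0.515 = 541.7 mg/L
k = ln 2 / 23.0 = 0.03014 h⁻¹
C(t) = Css (1 − e^(−kt)) = 541.7 × (1 − e^(−0.6660)) = 541.7 × 0.4863 ≈ 263 mg/L

263 mg/L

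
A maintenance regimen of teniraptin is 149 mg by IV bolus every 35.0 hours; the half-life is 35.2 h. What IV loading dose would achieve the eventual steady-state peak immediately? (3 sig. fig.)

k = ln 2 / 35.2 = 0.01969 h⁻¹
Accumulation ratio R = 1 / (1 − e^(−kτ)) = 1 / (1 − e^(−0.01969×35.0)) = 1 / (1 − 0.5020) = 2.008
Loading dose = maintenance dose × R = 149 × 2.008 ≈ 299 mg

299 mg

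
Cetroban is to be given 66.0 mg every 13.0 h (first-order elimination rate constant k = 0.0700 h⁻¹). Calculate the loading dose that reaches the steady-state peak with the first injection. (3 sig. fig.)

Accumulation ratio R = 1 / (1 − e^(−kτ)) = 1 / (1 − e^(−0.07000×13.0)) = 1 / (1 − 0.4025) = 1.674
Loading dose = maintenance dose × R = 66.0 × 1.674 ≈ 110 mg

110 mg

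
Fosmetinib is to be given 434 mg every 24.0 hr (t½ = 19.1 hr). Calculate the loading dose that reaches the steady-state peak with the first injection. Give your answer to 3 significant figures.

k = ln 2 / 19.1 = 0.03629 hr⁻¹
Accumulation ratio R = 1 / (1 − e^(−kτ)) = 1 / (1 − e^(−0.03629×24.0)) = 1 / (1 − 0.4185) = 1.720
Loading dose = maintenance dose × R = 434 × 1.720 ≈ 746 mg

746 mg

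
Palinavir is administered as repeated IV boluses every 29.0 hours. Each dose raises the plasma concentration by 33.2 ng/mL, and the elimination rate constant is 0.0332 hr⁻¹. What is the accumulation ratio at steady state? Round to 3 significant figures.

Fraction remaining after one interval: e^(−kτ) = e^(−0.03320 × 29.0) = 0.3818
R = 1 / (1 − 0.3818) = 1 / 0.6182 ≈ 1.62

1.62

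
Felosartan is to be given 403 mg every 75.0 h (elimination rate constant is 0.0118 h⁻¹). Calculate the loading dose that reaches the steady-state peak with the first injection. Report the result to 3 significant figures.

Accumulation ratio R = 1 / (1 − e^(−kτ)) = 1 / (1 − e^(−0.01180×75.0)) = 1 / (1 − 0.4127) = 1.703
Loading dose = maintenance dose × R = 403 × 1.703 ≈ 686 mg

686 mg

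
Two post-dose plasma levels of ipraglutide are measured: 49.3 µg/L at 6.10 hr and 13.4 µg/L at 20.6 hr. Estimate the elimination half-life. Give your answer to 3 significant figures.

7.72 hours

k = ln(C₁/C₂) / (t₂ − t₁) = ln(49.3/13.4) / (20.6 − 6.10)
  = 1.303 / 14.50 = 0.08984 hr⁻¹
t½ = ln 2 / k = ln 2 / 0.08984 ≈ 7.72 hours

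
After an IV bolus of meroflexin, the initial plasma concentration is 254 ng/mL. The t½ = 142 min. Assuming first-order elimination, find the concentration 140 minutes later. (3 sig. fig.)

128 ng/mL

k = ln 2 / 142 = 0.004881 min⁻¹
140 min is 0.9859 half-lives, so C = 254 × (1/2)^0.9859 = 254 × 0.5049 ≈ 128 ng/mL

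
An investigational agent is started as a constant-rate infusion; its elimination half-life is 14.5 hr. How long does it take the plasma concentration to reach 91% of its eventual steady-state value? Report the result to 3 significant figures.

k = ln 2 / 14.5 = 0.04780 hr⁻¹
f = 1 − e^(−kt)  ⇒  t = −ln(1 − f) / k
t = −ln(1 − 0.91) / 0.04780 = 2.408 / 0.04780 ≈ 50.4 hours

50.4 hours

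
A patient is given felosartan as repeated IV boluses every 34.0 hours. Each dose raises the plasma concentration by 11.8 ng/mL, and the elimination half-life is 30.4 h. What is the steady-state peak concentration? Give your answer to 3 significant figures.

21.9 ng/mL

k = ln 2 / 30.4 = 0.02280 h⁻¹
Fraction remaining after one interval: e^(−kτ) = e^(−0.02280 × 34.0) = 0.4606
R = 1 / (1 − 0.4606) = 1.854
Css,max = 11.8 × 1.854 ≈ 21.9 ng/mL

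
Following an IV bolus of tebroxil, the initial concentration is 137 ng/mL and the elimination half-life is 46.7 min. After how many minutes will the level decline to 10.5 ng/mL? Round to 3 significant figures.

k = ln 2 / 46.7 = 0.01484 min⁻¹
C(t) = C₀ e^(−kt)  ⇒  t = ln(C₀/C) / k
t = ln(137/10.5) / 0.01484 = 2.569 / 0.01484 ≈ 173 minutes

173 minutes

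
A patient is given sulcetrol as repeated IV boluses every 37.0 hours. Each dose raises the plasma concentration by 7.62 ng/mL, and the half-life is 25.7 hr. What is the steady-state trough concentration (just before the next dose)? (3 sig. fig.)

k = ln 2 / 25.7 = 0.02697 hr⁻¹
Fraction remaining after one interval: e^(−kτ) = e^(−0.02697 × 37.0) = 0.3686
R = 1 / (1 − 0.3686) = 1.584
Css,max = 7.62 × 1.584 = 12.07 ng/mL
Css,min = Css,max × e^(−kτ) = 12.07 × 0.3686 ≈ 4.45 ng/mL

4.45 ng/mL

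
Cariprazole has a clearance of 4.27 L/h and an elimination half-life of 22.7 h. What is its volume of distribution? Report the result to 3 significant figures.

140 L

k = ln 2 / t½ = ln 2 / 22.7 = 0.03054 h⁻¹
V = CL / k = 4.27 / 0.03054 ≈ 140 L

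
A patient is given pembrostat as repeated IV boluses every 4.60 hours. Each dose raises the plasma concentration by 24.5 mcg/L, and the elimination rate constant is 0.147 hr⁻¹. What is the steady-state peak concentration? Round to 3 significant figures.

49.9 mcg/L

Fraction remaining after one interval: e^(−kτ) = e^(−0.1470 × 4.60) = 0.5085
R = 1 / (1 − 0.5085) = 2.035
Css,max = 24.5 × 2.035 ≈ 49.9 mcg/L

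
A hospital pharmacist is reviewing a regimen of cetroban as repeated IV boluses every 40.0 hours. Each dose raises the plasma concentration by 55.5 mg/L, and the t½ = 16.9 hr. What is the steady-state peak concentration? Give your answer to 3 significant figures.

k = ln 2 / 16.9 = 0.04101 hr⁻¹
Fraction remaining after one interval: e^(−kτ) = e^(−0.04101 × 40.0) = 0.1939
R = 1 / (1 − 0.1939) = 1.240
Css,max = 55.5 × 1.240 ≈ 68.8 mg/L

68.8 mg/L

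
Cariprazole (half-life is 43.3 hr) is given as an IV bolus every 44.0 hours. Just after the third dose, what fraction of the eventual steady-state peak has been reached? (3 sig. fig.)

0.879

k = ln 2 / 43.3 = 0.01601 hr⁻¹
f_n = 1 − e^(−nkτ) = 1 − e^(−3 × 0.01601 × 44.0) = 1 − e^(−2.113) = 1 − 0.1209 ≈ 0.879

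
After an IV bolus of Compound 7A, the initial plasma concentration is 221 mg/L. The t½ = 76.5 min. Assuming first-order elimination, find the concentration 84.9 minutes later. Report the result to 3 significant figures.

k = ln 2 / 76.5 = 0.009061 min⁻¹
C(t) = C₀ e^(−kt) = 221 × e^(−0.009061 × 84.9) = 221 × e^(−0.7693) = 221 × 0.4634 ≈ 102 mg/L

102 mg/L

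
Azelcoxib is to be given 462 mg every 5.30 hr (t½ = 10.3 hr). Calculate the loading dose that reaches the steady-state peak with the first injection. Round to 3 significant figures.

1540 mg

k = ln 2 / 10.3 = 0.06730 hr⁻¹
Accumulation ratio R = 1 / (1 − e^(−kτ)) = 1 / (1 − e^(−0.06730×5.30)) = 1 / (1 − 0.7000) = 3.333
Loading dose = maintenance dose × R = 462 × 3.333 ≈ 1540 mg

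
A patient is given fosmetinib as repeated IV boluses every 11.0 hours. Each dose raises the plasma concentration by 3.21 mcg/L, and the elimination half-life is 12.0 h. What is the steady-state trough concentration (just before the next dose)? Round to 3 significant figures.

k = ln 2 / 12.0 = 0.05776 h⁻¹
Fraction remaining after one interval: e^(−kτ) = e^(−0.05776 × 11.0) = 0.5297
R = 1 / (1 − 0.5297) = 2.126
Css,max = 3.21 × 2.126 = 6.826 mcg/L
Css,min = Css,max × e^(−kτ) = 6.826 × 0.5297 ≈ 3.62 mcg/L

3.62 mcg/L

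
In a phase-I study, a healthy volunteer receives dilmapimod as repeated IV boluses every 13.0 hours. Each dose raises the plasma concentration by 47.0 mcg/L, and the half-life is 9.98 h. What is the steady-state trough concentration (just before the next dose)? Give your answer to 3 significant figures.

32.0 mcg/L

k = ln 2 / 9.98 = 0.06945 h⁻¹
Fraction remaining after one interval: e^(−kτ) = e^(−0.06945 × 13.0) = 0.4054
R = 1 / (1 − 0.4054) = 1.682
Css,max = 47.0 × 1.682 = 79.04 mcg/L
Css,min = Css,max × e^(−kτ) = 79.04 × 0.4054 ≈ 32.0 mcg/L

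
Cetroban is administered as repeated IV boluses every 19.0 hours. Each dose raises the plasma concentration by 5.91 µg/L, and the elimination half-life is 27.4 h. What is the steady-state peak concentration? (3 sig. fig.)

15.5 µg/L

k = ln 2 / 27.4 = 0.02530 h⁻¹
Fraction remaining after one interval: e^(−kτ) = e^(−0.02530 × 19.0) = 0.6184
R = 1 / (1 − 0.6184) = 2.620
Css,max = 5.91 × 2.620 ≈ 15.5 µg/L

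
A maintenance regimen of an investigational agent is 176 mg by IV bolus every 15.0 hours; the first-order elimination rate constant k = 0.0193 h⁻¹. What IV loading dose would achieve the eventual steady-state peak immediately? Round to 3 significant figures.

Accumulation ratio R = 1 / (1 − e^(−kτ)) = 1 / (1 − e^(−0.01930×15.0)) = 1 / (1 − 0.7486) = 3.978
Loading dose = maintenance dose × R = 176 × 3.978 ≈ 700 mg

700 mg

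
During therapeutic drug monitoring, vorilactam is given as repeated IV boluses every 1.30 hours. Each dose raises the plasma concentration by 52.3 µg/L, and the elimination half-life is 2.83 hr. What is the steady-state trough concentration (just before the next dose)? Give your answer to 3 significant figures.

k = ln 2 / 2.83 = 0.2449 hr⁻¹
Fraction remaining after one interval: e^(−kτ) = e^(−0.2449 × 1.30) = 0.7273
R = 1 / (1 − 0.7273) = 3.667
Css,max = 52.3 × 3.667 = 191.8 µg/L
Css,min = Css,max × e^(−kτ) = 191.8 × 0.7273 ≈ 139 µg/L

139 µg/L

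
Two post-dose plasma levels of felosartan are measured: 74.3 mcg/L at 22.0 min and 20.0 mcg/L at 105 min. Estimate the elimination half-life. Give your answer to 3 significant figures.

43.8 minutes

k = ln(C₁/C₂) / (t₂ − t₁) = ln(74.3/20.0) / (105 − 22.0)
  = 1.312 / 83.00 = 0.01581 min⁻¹
t½ = ln 2 / k = ln 2 / 0.01581 ≈ 43.8 minutes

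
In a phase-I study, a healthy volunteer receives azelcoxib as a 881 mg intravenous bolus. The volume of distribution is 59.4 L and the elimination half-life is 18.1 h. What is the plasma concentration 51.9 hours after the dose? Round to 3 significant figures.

C₀ = dose / V = 881 / 59.4 = 14.83 µg/mL
k = ln 2 / 18.1 = 0.03830 h⁻¹
C(t) = C₀ e^(−kt) = 14.83 × e^(−0.03830 × 51.9) = 14.83 × e^(−1.988) = 14.83 × 0.1370 ≈ 2.03 µg/mL

2.03 µg/mL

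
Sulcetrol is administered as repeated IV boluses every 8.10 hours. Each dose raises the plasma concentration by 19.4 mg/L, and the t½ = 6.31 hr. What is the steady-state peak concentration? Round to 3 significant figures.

k = ln 2 / 6.31 = 0.1098 hr⁻¹
Fraction remaining after one interval: e^(−kτ) = e^(−0.1098 × 8.10) = 0.4107
R = 1 / (1 − 0.4107) = 1.697
Css,max = 19.4 × 1.697 ≈ 32.9 mg/L

32.9 mg/L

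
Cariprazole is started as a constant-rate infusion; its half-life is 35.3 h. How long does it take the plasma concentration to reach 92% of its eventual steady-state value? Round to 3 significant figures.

k = ln 2 / 35.3 = 0.01964 h⁻¹
f = 1 − e^(−kt)  ⇒  t = −ln(1 − f) / k
t = −ln(1 − 0.92) / 0.01964 = 2.526 / 0.01964 ≈ 129 hours

129 hours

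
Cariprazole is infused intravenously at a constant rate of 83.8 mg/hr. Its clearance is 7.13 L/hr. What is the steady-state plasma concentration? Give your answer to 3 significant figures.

Css = infusion rate / CL = 83.8 / 7.13 ≈ 11.8 mg/L

11.8 mg/L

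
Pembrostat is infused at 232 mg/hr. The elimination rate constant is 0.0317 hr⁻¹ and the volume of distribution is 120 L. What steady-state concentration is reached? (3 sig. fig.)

61.0 mg/L

CL = k · V = 0.0317 × 120 = 3.804 L/hr
Css = rate / CL = 232 / 3.804 ≈ 61.0 mg/L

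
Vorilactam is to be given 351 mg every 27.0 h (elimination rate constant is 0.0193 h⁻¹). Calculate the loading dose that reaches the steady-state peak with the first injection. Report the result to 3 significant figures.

Accumulation ratio R = 1 / (1 − e^(−kτ)) = 1 / (1 − e^(−0.01930×27.0)) = 1 / (1 − 0.5939) = 2.462
Loading dose = maintenance dose × R = 351 × 2.462 ≈ 864 mg

864 mg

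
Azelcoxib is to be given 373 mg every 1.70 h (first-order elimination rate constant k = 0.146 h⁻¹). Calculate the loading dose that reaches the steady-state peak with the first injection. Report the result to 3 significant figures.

Accumulation ratio R = 1 / (1 − e^(−kτ)) = 1 / (1 − e^(−0.1460×1.70)) = 1 / (1 − 0.7802) = 4.550
Loading dose = maintenance dose × R = 373 × 4.550 ≈ 1700 mg

1700 mg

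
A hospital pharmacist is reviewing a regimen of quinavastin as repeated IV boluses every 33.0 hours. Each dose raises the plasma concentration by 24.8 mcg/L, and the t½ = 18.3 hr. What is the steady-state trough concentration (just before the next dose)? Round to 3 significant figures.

k = ln 2 / 18.3 = 0.03788 hr⁻¹
Fraction remaining after one interval: e^(−kτ) = e^(−0.03788 × 33.0) = 0.2865
R = 1 / (1 − 0.2865) = 1.402
Css,max = 24.8 × 1.402 = 34.76 mcg/L
Css,min = Css,max × e^(−kτ) = 34.76 × 0.2865 ≈ 9.96 mcg/L

9.96 mcg/L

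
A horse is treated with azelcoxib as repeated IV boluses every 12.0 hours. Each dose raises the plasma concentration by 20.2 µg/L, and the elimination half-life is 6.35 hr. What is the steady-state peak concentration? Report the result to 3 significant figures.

27.7 µg/L

k = ln 2 / 6.35 = 0.1092 hr⁻¹
Fraction remaining after one interval: e^(−kτ) = e^(−0.1092 × 12.0) = 0.2699
R = 1 / (1 − 0.2699) = 1.370
Css,max = 20.2 × 1.370 ≈ 27.7 µg/L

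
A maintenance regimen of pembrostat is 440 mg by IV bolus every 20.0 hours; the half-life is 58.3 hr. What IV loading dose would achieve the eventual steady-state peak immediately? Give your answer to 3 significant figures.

k = ln 2 / 58.3 = 0.01189 hr⁻¹
Accumulation ratio R = 1 / (1 − e^(−kτ)) = 1 / (1 − e^(−0.01189×20.0)) = 1 / (1 − 0.7884) = 4.725
Loading dose = maintenance dose × R = 440 × 4.725 ≈ 2080 mg

2080 mg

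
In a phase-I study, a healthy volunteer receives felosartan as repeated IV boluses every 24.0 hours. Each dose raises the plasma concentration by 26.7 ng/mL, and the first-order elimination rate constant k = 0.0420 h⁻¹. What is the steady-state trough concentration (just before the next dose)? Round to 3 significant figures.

Fraction remaining after one interval: e^(−kτ) = e^(−0.04200 × 24.0) = 0.3649
R = 1 / (1 − 0.3649) = 1.575
Css,max = 26.7 × 1.575 = 42.04 ng/mL
Css,min = Css,max × e^(−kτ) = 42.04 × 0.3649 ≈ 15.3 ng/mL

15.3 ng/mL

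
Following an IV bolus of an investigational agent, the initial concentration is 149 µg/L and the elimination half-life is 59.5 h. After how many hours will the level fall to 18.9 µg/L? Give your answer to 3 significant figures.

177 hours

k = ln 2 / 59.5 = 0.01165 h⁻¹
C(t) = C₀ e^(−kt)  ⇒  t = ln(C₀/C) / k
t = ln(149/18.9) / 0.01165 = 2.065 / 0.01165 ≈ 177 hours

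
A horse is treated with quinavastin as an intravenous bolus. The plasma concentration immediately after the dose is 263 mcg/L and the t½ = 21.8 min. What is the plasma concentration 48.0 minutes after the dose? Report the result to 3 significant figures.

k = ln 2 / 21.8 = 0.03180 min⁻¹
C(t) = C₀ e^(−kt) = 263 × e^(−0.03180 × 48.0) = 263 × e^(−1.526) = 263 × 0.2174 ≈ 57.2 mcg/L

57.2 mcg/L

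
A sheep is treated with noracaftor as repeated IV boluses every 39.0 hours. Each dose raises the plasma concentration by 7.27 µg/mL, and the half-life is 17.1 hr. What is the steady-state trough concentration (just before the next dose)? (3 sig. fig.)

1.88 µg/mL

k = ln 2 / 17.1 = 0.04053 hr⁻¹
Fraction remaining after one interval: e^(−kτ) = e^(−0.04053 × 39.0) = 0.2058
R = 1 / (1 − 0.2058) = 1.259
Css,max = 7.27 × 1.259 = 9.154 µg/mL
Css,min = Css,max × e^(−kτ) = 9.154 × 0.2058 ≈ 1.88 µg/mL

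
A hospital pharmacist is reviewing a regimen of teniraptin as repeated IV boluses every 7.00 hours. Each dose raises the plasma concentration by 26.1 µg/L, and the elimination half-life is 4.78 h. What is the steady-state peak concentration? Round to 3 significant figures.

40.9 µg/L

k = ln 2 / 4.78 = 0.1450 h⁻¹
Fraction remaining after one interval: e^(−kτ) = e^(−0.1450 × 7.00) = 0.3624
R = 1 / (1 − 0.3624) = 1.568
Css,max = 26.1 × 1.568 ≈ 40.9 µg/L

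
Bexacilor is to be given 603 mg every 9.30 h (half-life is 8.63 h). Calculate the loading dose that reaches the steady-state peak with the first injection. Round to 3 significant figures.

1150 mg

k = ln 2 / 8.63 = 0.08032 h⁻¹
Accumulation ratio R = 1 / (1 − e^(−kτ)) = 1 / (1 − e^(−0.08032×9.30)) = 1 / (1 − 0.4738) = 1.900
Loading dose = maintenance dose × R = 603 × 1.900 ≈ 1150 mg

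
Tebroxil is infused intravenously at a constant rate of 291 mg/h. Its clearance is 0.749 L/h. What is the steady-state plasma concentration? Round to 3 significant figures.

Css = infusion rate / CL = 291 / 0.749 ≈ 389 mg/L

389 mg/L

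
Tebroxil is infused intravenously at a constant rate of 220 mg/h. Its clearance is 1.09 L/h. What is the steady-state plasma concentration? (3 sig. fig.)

Css = infusion rate / CL = 220 / 1.09 ≈ 202 mg/L

202 mg/L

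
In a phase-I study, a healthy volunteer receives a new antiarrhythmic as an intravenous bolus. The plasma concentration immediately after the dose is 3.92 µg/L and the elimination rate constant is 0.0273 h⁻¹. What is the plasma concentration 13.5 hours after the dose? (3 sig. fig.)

C(t) = C₀ e^(−kt) = 3.92 × e^(−0.02730 × 13.5) = 3.92 × e^(−0.3686) = 3.92 × 0.6917 ≈ 2.71 µg/L

2.71 µg/L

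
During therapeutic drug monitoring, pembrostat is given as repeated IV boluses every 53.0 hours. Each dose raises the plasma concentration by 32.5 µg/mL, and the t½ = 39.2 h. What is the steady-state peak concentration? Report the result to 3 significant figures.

k = ln 2 / 39.2 = 0.01768 h⁻¹
Fraction remaining after one interval: e^(−kτ) = e^(−0.01768 × 53.0) = 0.3917
R = 1 / (1 − 0.3917) = 1.644
Css,max = 32.5 × 1.644 ≈ 53.4 µg/mL

53.4 µg/mL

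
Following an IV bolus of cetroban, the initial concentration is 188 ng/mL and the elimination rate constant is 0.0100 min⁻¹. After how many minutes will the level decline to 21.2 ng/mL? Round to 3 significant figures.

218 minutes

C(t) = C₀ e^(−kt)  ⇒  t = ln(C₀/C) / k
t = ln(188/21.2) / 0.01000 = 2.182 / 0.01000 ≈ 218 minutes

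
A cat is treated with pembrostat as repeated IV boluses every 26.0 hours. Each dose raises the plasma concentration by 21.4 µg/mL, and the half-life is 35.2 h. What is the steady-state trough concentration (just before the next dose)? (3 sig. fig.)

32.0 µg/mL

k = ln 2 / 35.2 = 0.01969 h⁻¹
Fraction remaining after one interval: e^(−kτ) = e^(−0.01969 × 26.0) = 0.5993
R = 1 / (1 − 0.5993) = 2.496
Css,max = 21.4 × 2.496 = 53.41 µg/mL
Css,min = Css,max × e^(−kτ) = 53.41 × 0.5993 ≈ 32.0 µg/mL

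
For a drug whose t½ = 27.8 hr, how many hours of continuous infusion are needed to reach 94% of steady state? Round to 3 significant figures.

k = ln 2 / 27.8 = 0.02493 hr⁻¹
f = 1 − e^(−kt)  ⇒  t = −ln(1 − f) / k
t = −ln(1 − 0.94) / 0.02493 = 2.813 / 0.02493 ≈ 113 hours

113 hours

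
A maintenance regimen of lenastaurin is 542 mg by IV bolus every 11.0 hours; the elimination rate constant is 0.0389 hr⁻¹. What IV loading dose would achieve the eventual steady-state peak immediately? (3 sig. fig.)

Accumulation ratio R = 1 / (1 − e^(−kτ)) = 1 / (1 − e^(−0.03890×11.0)) = 1 / (1 − 0.6519) = 2.873
Loading dose = maintenance dose × R = 542 × 2.873 ≈ 1560 mg

1560 mg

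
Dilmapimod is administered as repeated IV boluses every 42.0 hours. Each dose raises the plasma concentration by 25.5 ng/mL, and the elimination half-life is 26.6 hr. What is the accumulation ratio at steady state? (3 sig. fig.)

1.50

k = ln 2 / 26.6 = 0.02606 hr⁻¹
Fraction remaining after one interval: e^(−kτ) = e^(−0.02606 × 42.0) = 0.3347
R = 1 / (1 − 0.3347) = 1 / 0.6653 ≈ 1.50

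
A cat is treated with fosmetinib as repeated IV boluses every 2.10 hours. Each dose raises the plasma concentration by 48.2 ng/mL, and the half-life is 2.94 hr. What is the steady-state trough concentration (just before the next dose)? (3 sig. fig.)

k = ln 2 / 2.94 = 0.2358 hr⁻¹
Fraction remaining after one interval: e^(−kτ) = e^(−0.2358 × 2.10) = 0.6095
R = 1 / (1 − 0.6095) = 2.561
Css,max = 48.2 × 2.561 = 123.4 ng/mL
Css,min = Css,max × e^(−kτ) = 123.4 × 0.6095 ≈ 75.2 ng/mL

75.2 ng/mL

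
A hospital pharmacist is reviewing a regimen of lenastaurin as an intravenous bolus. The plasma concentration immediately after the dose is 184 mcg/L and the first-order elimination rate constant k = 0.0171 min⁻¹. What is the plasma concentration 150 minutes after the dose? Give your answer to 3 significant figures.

14.2 mcg/L

C(t) = C₀ e^(−kt) = 184 × e^(−0.01710 × 150) = 184 × e^(−2.565) = 184 × 0.07692 ≈ 14.2 mcg/L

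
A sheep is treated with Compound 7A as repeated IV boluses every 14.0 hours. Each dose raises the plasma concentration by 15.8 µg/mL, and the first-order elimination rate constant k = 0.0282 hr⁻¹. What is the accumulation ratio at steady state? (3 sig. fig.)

3.07

Fraction remaining after one interval: e^(−kτ) = e^(−0.02820 × 14.0) = 0.6738
R = 1 / (1 − 0.6738) = 1 / 0.3262 ≈ 3.07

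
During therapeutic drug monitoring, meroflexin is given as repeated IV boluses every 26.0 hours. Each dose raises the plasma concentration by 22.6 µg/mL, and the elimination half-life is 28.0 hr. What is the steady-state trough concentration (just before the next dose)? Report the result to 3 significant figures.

k = ln 2 / 28.0 = 0.02476 hr⁻¹
Fraction remaining after one interval: e^(−kτ) = e^(−0.02476 × 26.0) = 0.5254
R = 1 / (1 − 0.5254) = 2.107
Css,max = 22.6 × 2.107 = 47.62 µg/mL
Css,min = Css,max × e^(−kτ) = 47.62 × 0.5254 ≈ 25.0 µg/mL

25.0 µg/mL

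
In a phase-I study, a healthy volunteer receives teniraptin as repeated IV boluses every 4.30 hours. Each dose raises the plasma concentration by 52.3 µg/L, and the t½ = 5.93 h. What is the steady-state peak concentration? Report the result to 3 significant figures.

k = ln 2 / 5.93 = 0.1169 h⁻¹
Fraction remaining after one interval: e^(−kτ) = e^(−0.1169 × 4.30) = 0.6049
R = 1 / (1 − 0.6049) = 2.531
Css,max = 52.3 × 2.531 ≈ 132 µg/L

132 µg/L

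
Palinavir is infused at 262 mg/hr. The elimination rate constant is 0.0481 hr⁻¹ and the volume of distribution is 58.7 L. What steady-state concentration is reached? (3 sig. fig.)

CL = k · V = 0.0481 × 58.7 = 2.823 L/hr
Css = rate / CL = 262 / 2.823 ≈ 92.8 µg/mL

92.8 µg/mL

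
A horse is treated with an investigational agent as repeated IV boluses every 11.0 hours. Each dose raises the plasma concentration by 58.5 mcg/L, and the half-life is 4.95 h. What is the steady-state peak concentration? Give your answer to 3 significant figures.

74.5 mcg/L

k = ln 2 / 4.95 = 0.1400 h⁻¹
Fraction remaining after one interval: e^(−kτ) = e^(−0.1400 × 11.0) = 0.2143
R = 1 / (1 − 0.2143) = 1.273
Css,max = 58.5 × 1.273 ≈ 74.5 mcg/L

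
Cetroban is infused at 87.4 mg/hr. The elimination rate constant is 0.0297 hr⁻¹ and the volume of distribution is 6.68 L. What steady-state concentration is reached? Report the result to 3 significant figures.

CL = k · V = 0.0297 × 6.68 = 0.1984 L/hr
Css = rate / CL = 87.4 / 0.1984 ≈ 441 mg/L

441 mg/L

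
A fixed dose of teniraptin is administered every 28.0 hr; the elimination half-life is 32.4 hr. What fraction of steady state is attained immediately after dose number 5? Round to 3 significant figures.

k = ln 2 / 32.4 = 0.02139 hr⁻¹
f_n = 1 − e^(−nkτ) = 1 − e^(−5 × 0.02139 × 28.0) = 1 − e^(−2.995) = 1 − 0.05003 ≈ 0.950

0.950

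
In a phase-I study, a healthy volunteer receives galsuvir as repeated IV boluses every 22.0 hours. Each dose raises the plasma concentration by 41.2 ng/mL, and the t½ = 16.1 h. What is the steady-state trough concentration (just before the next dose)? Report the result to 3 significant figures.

k = ln 2 / 16.1 = 0.04305 h⁻¹
Fraction remaining after one interval: e^(−kτ) = e^(−0.04305 × 22.0) = 0.3878
R = 1 / (1 − 0.3878) = 1.634
Css,max = 41.2 × 1.634 = 67.30 ng/mL
Css,min = Css,max × e^(−kτ) = 67.30 × 0.3878 ≈ 26.1 ng/mL

26.1 ng/mL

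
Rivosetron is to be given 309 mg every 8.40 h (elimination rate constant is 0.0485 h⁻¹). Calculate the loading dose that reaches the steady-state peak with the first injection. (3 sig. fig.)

923 mg

Accumulation ratio R = 1 / (1 − e^(−kτ)) = 1 / (1 − e^(−0.04850×8.40)) = 1 / (1 − 0.6654) = 2.988
Loading dose = maintenance dose × R = 309 × 2.988 ≈ 923 mg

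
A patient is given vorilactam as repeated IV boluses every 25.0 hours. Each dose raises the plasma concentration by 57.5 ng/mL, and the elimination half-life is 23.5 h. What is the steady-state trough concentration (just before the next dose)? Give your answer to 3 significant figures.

k = ln 2 / 23.5 = 0.02950 h⁻¹
Fraction remaining after one interval: e^(−kτ) = e^(−0.02950 × 25.0) = 0.4784
R = 1 / (1 − 0.4784) = 1.917
Css,max = 57.5 × 1.917 = 110.2 ng/mL
Css,min = Css,max × e^(−kτ) = 110.2 × 0.4784 ≈ 52.7 ng/mL

52.7 ng/mL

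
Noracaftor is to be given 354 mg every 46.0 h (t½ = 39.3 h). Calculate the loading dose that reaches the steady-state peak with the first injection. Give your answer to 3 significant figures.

k = ln 2 / 39.3 = 0.01764 h⁻¹
Accumulation ratio R = 1 / (1 − e^(−kτ)) = 1 / (1 − e^(−0.01764×46.0)) = 1 / (1 − 0.4443) = 1.799
Loading dose = maintenance dose × R = 354 × 1.799 ≈ 637 mg

637 mg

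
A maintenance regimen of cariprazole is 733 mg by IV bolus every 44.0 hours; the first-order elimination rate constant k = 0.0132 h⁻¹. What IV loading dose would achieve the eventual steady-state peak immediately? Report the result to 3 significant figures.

1660 mg

Accumulation ratio R = 1 / (1 − e^(−kτ)) = 1 / (1 − e^(−0.01320×44.0)) = 1 / (1 − 0.5595) = 2.270
Loading dose = maintenance dose × R = 733 × 2.270 ≈ 1660 mg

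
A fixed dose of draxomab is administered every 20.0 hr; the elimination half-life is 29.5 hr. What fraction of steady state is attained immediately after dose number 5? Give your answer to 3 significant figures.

0.905

k = ln 2 / 29.5 = 0.02350 hr⁻¹
f_n = 1 − e^(−nkτ) = 1 − e^(−5 × 0.02350 × 20.0) = 1 − e^(−2.350) = 1 − 0.09540 ≈ 0.905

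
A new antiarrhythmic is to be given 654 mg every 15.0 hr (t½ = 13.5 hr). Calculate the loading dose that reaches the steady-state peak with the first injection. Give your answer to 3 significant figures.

1220 mg

k = ln 2 / 13.5 = 0.05134 hr⁻¹
Accumulation ratio R = 1 / (1 − e^(−kτ)) = 1 / (1 − e^(−0.05134×15.0)) = 1 / (1 − 0.4629) = 1.862
Loading dose = maintenance dose × R = 654 × 1.862 ≈ 1220 mg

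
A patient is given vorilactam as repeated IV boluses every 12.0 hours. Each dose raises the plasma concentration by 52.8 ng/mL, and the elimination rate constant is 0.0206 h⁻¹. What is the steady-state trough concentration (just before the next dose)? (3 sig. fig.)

Fraction remaining after one interval: e^(−kτ) = e^(−0.02060 × 12.0) = 0.7810
R = 1 / (1 − 0.7810) = 4.566
Css,max = 52.8 × 4.566 = 241.1 ng/mL
Css,min = Css,max × e^(−kτ) = 241.1 × 0.7810 ≈ 188 ng/mL

188 ng/mL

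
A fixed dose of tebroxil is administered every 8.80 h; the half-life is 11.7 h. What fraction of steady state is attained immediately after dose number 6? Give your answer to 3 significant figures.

0.956

k = ln 2 / 11.7 = 0.05924 h⁻¹
f_n = 1 − e^(−nkτ) = 1 − e^(−6 × 0.05924 × 8.80) = 1 − e^(−3.128) = 1 − 0.04380 ≈ 0.956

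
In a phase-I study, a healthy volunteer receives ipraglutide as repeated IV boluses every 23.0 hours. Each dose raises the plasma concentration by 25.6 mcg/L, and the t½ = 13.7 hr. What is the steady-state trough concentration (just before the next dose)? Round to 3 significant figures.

11.6 mcg/L

k = ln 2 / 13.7 = 0.05059 hr⁻¹
Fraction remaining after one interval: e^(−kτ) = e^(−0.05059 × 23.0) = 0.3123
R = 1 / (1 − 0.3123) = 1.454
Css,max = 25.6 × 1.454 = 37.23 mcg/L
Css,min = Css,max × e^(−kτ) = 37.23 × 0.3123 ≈ 11.6 mcg/L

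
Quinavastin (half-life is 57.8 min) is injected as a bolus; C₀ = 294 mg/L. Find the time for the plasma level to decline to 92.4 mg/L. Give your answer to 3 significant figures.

k = ln 2 / 57.8 = 0.01199 min⁻¹
C(t) = C₀ e^(−kt)  ⇒  t = ln(C₀/C) / k
t = ln(294/92.4) / 0.01199 = 1.157 / 0.01199 ≈ 96.5 minutes

96.5 minutes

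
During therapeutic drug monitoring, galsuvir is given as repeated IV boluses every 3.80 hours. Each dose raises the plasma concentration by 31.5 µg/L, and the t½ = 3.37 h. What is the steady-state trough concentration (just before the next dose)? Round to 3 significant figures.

26.6 µg/L

k = ln 2 / 3.37 = 0.2057 h⁻¹
Fraction remaining after one interval: e^(−kτ) = e^(−0.2057 × 3.80) = 0.4577
R = 1 / (1 − 0.4577) = 1.844
Css,max = 31.5 × 1.844 = 58.08 µg/L
Css,min = Css,max × e^(−kτ) = 58.08 × 0.4577 ≈ 26.6 µg/L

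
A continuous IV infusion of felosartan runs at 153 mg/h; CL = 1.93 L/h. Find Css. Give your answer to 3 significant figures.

79.3 µg/mL

Css = infusion rate / CL = 153 / 1.93 ≈ 79.3 µg/mL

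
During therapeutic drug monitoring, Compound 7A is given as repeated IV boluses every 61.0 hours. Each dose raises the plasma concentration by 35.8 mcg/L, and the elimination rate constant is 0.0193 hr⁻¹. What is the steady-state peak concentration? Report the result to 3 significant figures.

51.7 mcg/L

Fraction remaining after one interval: e^(−kτ) = e^(−0.01930 × 61.0) = 0.3081
R = 1 / (1 − 0.3081) = 1.445
Css,max = 35.8 × 1.445 ≈ 51.7 mcg/L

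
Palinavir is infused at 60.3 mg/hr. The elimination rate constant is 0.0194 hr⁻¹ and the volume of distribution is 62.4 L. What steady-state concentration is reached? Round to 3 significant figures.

CL = k · V = 0.0194 × 62.4 = 1.211 L/hr
Css = rate / CL = 60.3 / 1.211 ≈ 49.8 µg/mL

49.8 µg/mL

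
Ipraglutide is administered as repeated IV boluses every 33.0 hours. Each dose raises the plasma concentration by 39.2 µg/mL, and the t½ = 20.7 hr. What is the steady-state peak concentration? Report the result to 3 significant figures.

58.6 µg/mL

k = ln 2 / 20.7 = 0.03349 hr⁻¹
Fraction remaining after one interval: e^(−kτ) = e^(−0.03349 × 33.0) = 0.3312
R = 1 / (1 − 0.3312) = 1.495
Css,max = 39.2 × 1.495 ≈ 58.6 µg/mL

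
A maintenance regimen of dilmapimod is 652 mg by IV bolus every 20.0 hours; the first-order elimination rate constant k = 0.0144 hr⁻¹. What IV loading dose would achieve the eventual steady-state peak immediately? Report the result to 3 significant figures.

2610 mg

Accumulation ratio R = 1 / (1 − e^(−kτ)) = 1 / (1 − e^(−0.01440×20.0)) = 1 / (1 − 0.7498) = 3.996
Loading dose = maintenance dose × R = 652 × 3.996 ≈ 2610 mg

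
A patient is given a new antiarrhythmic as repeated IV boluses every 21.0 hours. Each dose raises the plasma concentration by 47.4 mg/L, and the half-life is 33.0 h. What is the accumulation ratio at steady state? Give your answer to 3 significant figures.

k = ln 2 / 33.0 = 0.02100 h⁻¹
Fraction remaining after one interval: e^(−kτ) = e^(−0.02100 × 21.0) = 0.6433
R = 1 / (1 − 0.6433) = 1 / 0.3567 ≈ 2.80

2.80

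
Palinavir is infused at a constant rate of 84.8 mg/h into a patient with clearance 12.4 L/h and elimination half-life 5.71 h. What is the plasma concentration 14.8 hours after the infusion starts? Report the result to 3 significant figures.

5.70 mg/L

Css = rate / CL = 84.8 / 12.4 = 6.839 mg/L
k = ln 2 / 5.71 = 0.1214 h⁻¹
C(t) = Css (1 − e^(−kt)) = 6.839 × (1 − e^(−1.797)) = 6.839 × 0.8341 ≈ 5.70 mg/L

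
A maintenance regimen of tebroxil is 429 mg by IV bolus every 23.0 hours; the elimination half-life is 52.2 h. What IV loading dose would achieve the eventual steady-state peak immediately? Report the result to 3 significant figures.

k = ln 2 / 52.2 = 0.01328 h⁻¹
Accumulation ratio R = 1 / (1 − e^(−kτ)) = 1 / (1 − e^(−0.01328×23.0)) = 1 / (1 − 0.7368) = 3.800
Loading dose = maintenance dose × R = 429 × 3.800 ≈ 1630 mg

1630 mg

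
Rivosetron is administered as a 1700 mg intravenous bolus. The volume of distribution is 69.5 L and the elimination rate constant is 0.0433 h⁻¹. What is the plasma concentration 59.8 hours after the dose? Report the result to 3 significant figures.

1.84 µg/mL

C₀ = dose / V = 1700 / 69.5 = 24.46 µg/mL
C(t) = C₀ e^(−kt) = 24.46 × e^(−0.04330 × 59.8) = 24.46 × e^(−2.589) = 24.46 × 0.07507 ≈ 1.84 µg/mL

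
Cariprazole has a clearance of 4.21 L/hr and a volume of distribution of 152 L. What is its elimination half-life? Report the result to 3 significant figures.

25.0 hours

k = CL / V = 4.21 / 152 = 0.02770 hr⁻¹
t½ = ln 2 / k = ln 2 / 0.02770 ≈ 25.0 hours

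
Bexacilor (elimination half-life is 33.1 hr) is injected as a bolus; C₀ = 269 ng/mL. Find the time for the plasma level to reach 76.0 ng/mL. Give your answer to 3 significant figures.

60.4 hours

k = ln 2 / 33.1 = 0.02094 hr⁻¹
C(t) = C₀ e^(−kt)  ⇒  t = ln(C₀/C) / k
t = ln(269/76.0) / 0.02094 = 1.264 / 0.02094 ≈ 60.4 hours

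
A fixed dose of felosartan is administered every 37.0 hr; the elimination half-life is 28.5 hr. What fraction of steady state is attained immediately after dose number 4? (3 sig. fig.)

k = ln 2 / 28.5 = 0.02432 hr⁻¹
f_n = 1 − e^(−nkτ) = 1 − e^(−4 × 0.02432 × 37.0) = 1 − e^(−3.600) = 1 − 0.02734 ≈ 0.973

0.973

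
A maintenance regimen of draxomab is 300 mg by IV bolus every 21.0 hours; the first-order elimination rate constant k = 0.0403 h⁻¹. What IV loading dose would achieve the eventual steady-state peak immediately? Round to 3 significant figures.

525 mg

Accumulation ratio R = 1 / (1 − e^(−kτ)) = 1 / (1 − e^(−0.04030×21.0)) = 1 / (1 − 0.4290) = 1.751
Loading dose = maintenance dose × R = 300 × 1.751 ≈ 525 mg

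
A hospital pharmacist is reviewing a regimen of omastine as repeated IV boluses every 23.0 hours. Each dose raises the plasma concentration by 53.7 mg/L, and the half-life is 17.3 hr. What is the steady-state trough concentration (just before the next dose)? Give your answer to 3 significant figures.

35.5 mg/L

k = ln 2 / 17.3 = 0.04007 hr⁻¹
Fraction remaining after one interval: e^(−kτ) = e^(−0.04007 × 23.0) = 0.3979
R = 1 / (1 − 0.3979) = 1.661
Css,max = 53.7 × 1.661 = 89.19 mg/L
Css,min = Css,max × e^(−kτ) = 89.19 × 0.3979 ≈ 35.5 mg/L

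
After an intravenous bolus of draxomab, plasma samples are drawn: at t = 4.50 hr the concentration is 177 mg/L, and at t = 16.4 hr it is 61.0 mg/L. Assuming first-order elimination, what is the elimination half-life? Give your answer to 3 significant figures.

k = ln(C₁/C₂) / (t₂ − t₁) = ln(177/61.0) / (16.4 − 4.50)
  = 1.065 / 11.90 = 0.08952 hr⁻¹
t½ = ln 2 / k = ln 2 / 0.08952 ≈ 7.74 hours

7.74 hours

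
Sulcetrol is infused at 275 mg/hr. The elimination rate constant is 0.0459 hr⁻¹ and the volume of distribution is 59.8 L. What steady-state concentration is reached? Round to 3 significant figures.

100 mg/L

CL = k · V = 0.0459 × 59.8 = 2.745 L/hr
Css = rate / CL = 275 / 2.745 ≈ 100 mg/L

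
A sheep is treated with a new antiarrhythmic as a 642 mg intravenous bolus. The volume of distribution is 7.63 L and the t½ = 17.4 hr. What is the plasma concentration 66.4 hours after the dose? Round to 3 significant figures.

C₀ = dose / V = 642 / 7.63 = 84.14 mg/L
k = ln 2 / 17.4 = 0.03984 hr⁻¹
C(t) = C₀ e^(−kt) = 84.14 × e^(−0.03984 × 66.4) = 84.14 × e^(−2.645) = 84.14 × 0.07100 ≈ 5.97 mg/L

5.97 mg/L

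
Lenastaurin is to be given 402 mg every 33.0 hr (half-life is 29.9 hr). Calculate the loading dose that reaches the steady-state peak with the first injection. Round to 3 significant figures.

752 mg

k = ln 2 / 29.9 = 0.02318 hr⁻¹
Accumulation ratio R = 1 / (1 − e^(−kτ)) = 1 / (1 − e^(−0.02318×33.0)) = 1 / (1 − 0.4653) = 1.870
Loading dose = maintenance dose × R = 402 × 1.870 ≈ 752 mg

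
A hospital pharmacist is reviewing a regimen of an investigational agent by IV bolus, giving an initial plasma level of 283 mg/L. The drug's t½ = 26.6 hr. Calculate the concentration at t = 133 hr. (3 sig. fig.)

8.84 mg/L

k = ln 2 / 26.6 = 0.02606 hr⁻¹
C(t) = C₀ e^(−kt) = 283 × e^(−0.02606 × 133) = 283 × e^(−3.466) = 283 × 0.03125 ≈ 8.84 mg/L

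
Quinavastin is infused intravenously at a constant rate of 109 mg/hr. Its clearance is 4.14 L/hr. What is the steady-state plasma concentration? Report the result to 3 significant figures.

Css = infusion rate / CL = 109 / 4.14 ≈ 26.3 µg/mL

26.3 µg/mL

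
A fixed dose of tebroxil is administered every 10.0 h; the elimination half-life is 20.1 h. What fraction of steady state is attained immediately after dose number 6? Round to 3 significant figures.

k = ln 2 / 20.1 = 0.03448 h⁻¹
f_n = 1 − e^(−nkτ) = 1 − e^(−6 × 0.03448 × 10.0) = 1 − e^(−2.069) = 1 − 0.1263 ≈ 0.874

0.874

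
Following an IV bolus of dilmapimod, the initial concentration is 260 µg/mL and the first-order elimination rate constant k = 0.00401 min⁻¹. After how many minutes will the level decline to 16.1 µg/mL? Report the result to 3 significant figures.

C(t) = C₀ e^(−kt)  ⇒  t = ln(C₀/C) / k
t = ln(260/16.1) / 0.004010 = 2.782 / 0.004010 ≈ 694 minutes

694 minutes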